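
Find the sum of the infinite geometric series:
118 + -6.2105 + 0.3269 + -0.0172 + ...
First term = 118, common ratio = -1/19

For |r| < 1, S = a / (1 - r)
S = 118 / (1 - (-1/19))
S = 118 / (20/19)
S = 1121/10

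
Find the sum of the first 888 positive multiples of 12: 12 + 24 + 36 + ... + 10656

Factor out 12: = 12(1 + 2 + ... + 888) = 12 × n(n+1)/2
= 12 × 888×889/2
= 12 × 394716
= 4736592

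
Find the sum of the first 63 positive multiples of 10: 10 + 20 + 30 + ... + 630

Factor out 10: = 10(1 + 2 + ... + 63) = 10 × n(n+1)/2
= 10 × 63×64/2
= 10 × 2016
= 20160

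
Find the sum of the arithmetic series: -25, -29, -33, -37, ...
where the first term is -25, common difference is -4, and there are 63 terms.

Sₙ = n/2 × (first + last)
Last term = a + (n-1)d = -25 + (63-1)×(-4) = -273
S_63 = 63/2 × (-25 + (-273))
S_63 = 63/2 × (-298) = -9387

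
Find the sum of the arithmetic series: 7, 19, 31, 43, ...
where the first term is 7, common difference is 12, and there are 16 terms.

Sₙ = n/2 × (first + last)
Last term = a + (n-1)d = 7 + (16-1)×12 = 187
S_16 = 16/2 × (7 + 187)
S_16 = 16/2 × 194 = 1552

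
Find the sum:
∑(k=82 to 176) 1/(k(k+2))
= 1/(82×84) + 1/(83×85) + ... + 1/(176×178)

Partial fractions: 1/(k(k+2)) = (1/2)[1/k - 1/(k+2)]
Telescoping leaves the first two and last two terms:
= (1/2)[1/82 + 1/83 - 1/177 - 1/178]
= 347795/53607459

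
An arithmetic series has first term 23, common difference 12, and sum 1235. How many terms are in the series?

Using S = n/2 × [2a + (n-1)d]
1235 = n/2 × [2(23) + (n-1)(12)]
1235 = n/2 × [46 + 12n - 12]
2470 = n × [34 + 12n]
12n² + (34)n - 2470 = 0
Discriminant: Δ = (34)² - 4(12)(-2470) = 1156 + 118560 = 119716
√Δ = 346
n = [-(34) + √Δ] / (2·12) = (-34 + 346) / 24 = 312 / 24 = 13
(The negative root is discarded since n must be a positive integer.)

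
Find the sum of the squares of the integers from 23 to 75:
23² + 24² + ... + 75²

Use ∑_{k=1}^{n} k² = n(n+1)(2n+1)/6, then subtract the first 22 terms.
∑_{k=1}^{75} k² = 75×76×151/6 = 143450
∑_{k=1}^{22} k² = 22×23×45/6 = 3795
∑_{k=23}^{75} k² = 143450 - 3795 = 139655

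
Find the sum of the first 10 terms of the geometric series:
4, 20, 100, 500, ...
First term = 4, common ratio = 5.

Sₙ = a(1 - rⁿ) / (1 - r)
S_10 = 4(1 - 5^10) / (1 - 5)
S_10 = 4(1 - 9765625) / (-4)
S_10 = 9765624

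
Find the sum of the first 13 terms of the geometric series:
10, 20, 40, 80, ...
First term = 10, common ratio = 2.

Sₙ = a(1 - rⁿ) / (1 - r)
S_13 = 10(1 - 2^13) / (1 - 2)
S_13 = 10(1 - 8192) / (-1)
S_13 = 81910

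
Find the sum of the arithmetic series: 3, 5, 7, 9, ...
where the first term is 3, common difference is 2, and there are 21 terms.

Sₙ = n/2 × (first + last)
Last term = a + (n-1)d = 3 + (21-1)×2 = 43
S_21 = 21/2 × (3 + 43)
S_21 = 21/2 × 46 = 483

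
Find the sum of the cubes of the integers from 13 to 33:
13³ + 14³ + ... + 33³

Use ∑_{k=1}^{n} k³ = [n(n+1)/2]², then subtract the first 12 terms.
∑_{k=1}^{33} k³ = [33×34/2]² = 561² = 314721
∑_{k=1}^{12} k³ = [12×13/2]² = 78² = 6084
∑_{k=13}^{33} k³ = 314721 - 6084 = 308637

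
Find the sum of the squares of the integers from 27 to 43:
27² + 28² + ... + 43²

Use ∑_{k=1}^{n} k² = n(n+1)(2n+1)/6, then subtract the first 26 terms.
∑_{k=1}^{43} k² = 43×44×87/6 = 27434
∑_{k=1}^{26} k² = 26×27×53/6 = 6201
∑_{k=27}^{43} k² = 27434 - 6201 = 21233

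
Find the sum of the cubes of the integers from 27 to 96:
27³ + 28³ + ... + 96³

Use ∑_{k=1}^{n} k³ = [n(n+1)/2]², then subtract the first 26 terms.
∑_{k=1}^{96} k³ = [96×97/2]² = 4656² = 21678336
∑_{k=1}^{26} k³ = [26×27/2]² = 351² = 123201
∑_{k=27}^{96} k³ = 21678336 - 123201 = 21555135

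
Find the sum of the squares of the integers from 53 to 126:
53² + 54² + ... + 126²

Use ∑_{k=1}^{n} k² = n(n+1)(2n+1)/6, then subtract the first 52 terms.
∑_{k=1}^{126} k² = 126×127×253/6 = 674751
∑_{k=1}^{52} k² = 52×53×105/6 = 48230
∑_{k=53}^{126} k² = 674751 - 48230 = 626521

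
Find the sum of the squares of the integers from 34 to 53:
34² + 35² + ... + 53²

Use ∑_{k=1}^{n} k² = n(n+1)(2n+1)/6, then subtract the first 33 terms.
∑_{k=1}^{53} k² = 53×54×107/6 = 51039
∑_{k=1}^{33} k² = 33×34×67/6 = 12529
∑_{k=34}^{53} k² = 51039 - 12529 = 38510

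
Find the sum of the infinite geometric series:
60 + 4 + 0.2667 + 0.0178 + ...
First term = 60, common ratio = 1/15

For |r| < 1, S = a / (1 - r)
S = 60 / (1 - (1/15))
S = 60 / (14/15)
S = 450/7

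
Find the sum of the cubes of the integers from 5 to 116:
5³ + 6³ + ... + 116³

Use ∑_{k=1}^{n} k³ = [n(n+1)/2]², then subtract the first 4 terms.
∑_{k=1}^{116} k³ = [116×117/2]² = 6786² = 46049796
∑_{k=1}^{4} k³ = [4×5/2]² = 10² = 100
∑_{k=5}^{116} k³ = 46049796 - 100 = 46049696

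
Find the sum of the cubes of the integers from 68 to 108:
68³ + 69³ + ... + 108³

Use ∑_{k=1}^{n} k³ = [n(n+1)/2]², then subtract the first 67 terms.
∑_{k=1}^{108} k³ = [108×109/2]² = 5886² = 34644996
∑_{k=1}^{67} k³ = [67×68/2]² = 2278² = 5189284
∑_{k=68}^{108} k³ = 34644996 - 5189284 = 29455712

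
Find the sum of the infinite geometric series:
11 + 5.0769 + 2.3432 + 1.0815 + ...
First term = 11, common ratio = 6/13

For |r| < 1, S = a / (1 - r)
S = 11 / (1 - (6/13))
S = 11 / (7/13)
S = 143/7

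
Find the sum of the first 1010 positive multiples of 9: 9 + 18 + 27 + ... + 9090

Factor out 9: = 9(1 + 2 + ... + 1010) = 9 × n(n+1)/2
= 9 × 1010×1011/2
= 9 × 510555
= 4594995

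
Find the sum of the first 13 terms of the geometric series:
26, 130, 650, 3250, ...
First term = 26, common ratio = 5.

Sₙ = a(1 - rⁿ) / (1 - r)
S_13 = 26(1 - 5^13) / (1 - 5)
S_13 = 26(1 - 1220703125) / (-4)
S_13 = 7934570306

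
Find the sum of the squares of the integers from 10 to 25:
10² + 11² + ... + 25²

Use ∑_{k=1}^{n} k² = n(n+1)(2n+1)/6, then subtract the first 9 terms.
∑_{k=1}^{25} k² = 25×26×51/6 = 5525
∑_{k=1}^{9} k² = 9×10×19/6 = 285
∑_{k=10}^{25} k² = 5525 - 285 = 5240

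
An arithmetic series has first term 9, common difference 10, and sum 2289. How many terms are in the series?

Using S = n/2 × [2a + (n-1)d]
2289 = n/2 × [2(9) + (n-1)(10)]
2289 = n/2 × [18 + 10n - 10]
4578 = n × [8 + 10n]
10n² + (8)n - 4578 = 0
Discriminant: Δ = (8)² - 4(10)(-4578) = 64 + 183120 = 183184
√Δ = 428
n = [-(8) + √Δ] / (2·10) = (-8 + 428) / 20 = 420 / 20 = 21
(The negative root is discarded since n must be a positive integer.)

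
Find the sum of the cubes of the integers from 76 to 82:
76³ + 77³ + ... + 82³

Use ∑_{k=1}^{n} k³ = [n(n+1)/2]², then subtract the first 75 terms.
∑_{k=1}^{82} k³ = [82×83/2]² = 3403² = 11580409
∑_{k=1}^{75} k³ = [75×76/2]² = 2850² = 8122500
∑_{k=76}^{82} k³ = 11580409 - 8122500 = 3457909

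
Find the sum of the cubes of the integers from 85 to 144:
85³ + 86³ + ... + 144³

Use ∑_{k=1}^{n} k³ = [n(n+1)/2]², then subtract the first 84 terms.
∑_{k=1}^{144} k³ = [144×145/2]² = 10440² = 108993600
∑_{k=1}^{84} k³ = [84×85/2]² = 3570² = 12744900
∑_{k=85}^{144} k³ = 108993600 - 12744900 = 96248700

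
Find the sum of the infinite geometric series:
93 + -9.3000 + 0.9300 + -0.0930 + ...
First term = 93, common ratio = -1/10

For |r| < 1, S = a / (1 - r)
S = 93 / (1 - (-1/10))
S = 93 / (11/10)
S = 930/11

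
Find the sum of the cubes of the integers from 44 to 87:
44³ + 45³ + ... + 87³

Use ∑_{k=1}^{n} k³ = [n(n+1)/2]², then subtract the first 43 terms.
∑_{k=1}^{87} k³ = [87×88/2]² = 3828² = 14653584
∑_{k=1}^{43} k³ = [43×44/2]² = 946² = 894916
∑_{k=44}^{87} k³ = 14653584 - 894916 = 13758668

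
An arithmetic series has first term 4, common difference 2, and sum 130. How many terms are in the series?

Using S = n/2 × [2a + (n-1)d]
130 = n/2 × [2(4) + (n-1)(2)]
130 = n/2 × [8 + 2n - 2]
260 = n × [6 + 2n]
2n² + (6)n - 260 = 0
Discriminant: Δ = (6)² - 4(2)(-260) = 36 + 2080 = 2116
√Δ = 46
n = [-(6) + √Δ] / (2·2) = (-6 + 46) / 4 = 40 / 4 = 10
(The negative root is discarded since n must be a positive integer.)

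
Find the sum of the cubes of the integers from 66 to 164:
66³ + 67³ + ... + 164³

Use ∑_{k=1}^{n} k³ = [n(n+1)/2]², then subtract the first 65 terms.
∑_{k=1}^{164} k³ = [164×165/2]² = 13530² = 183060900
∑_{k=1}^{65} k³ = [65×66/2]² = 2145² = 4601025
∑_{k=66}^{164} k³ = 183060900 - 4601025 = 178459875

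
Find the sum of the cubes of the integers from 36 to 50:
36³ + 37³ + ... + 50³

Use ∑_{k=1}^{n} k³ = [n(n+1)/2]², then subtract the first 35 terms.
∑_{k=1}^{50} k³ = [50×51/2]² = 1275² = 1625625
∑_{k=1}^{35} k³ = [35×36/2]² = 630² = 396900
∑_{k=36}^{50} k³ = 1625625 - 396900 = 1228725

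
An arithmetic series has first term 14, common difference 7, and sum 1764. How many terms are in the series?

Using S = n/2 × [2a + (n-1)d]
1764 = n/2 × [2(14) + (n-1)(7)]
1764 = n/2 × [28 + 7n - 7]
3528 = n × [21 + 7n]
7n² + (21)n - 3528 = 0
Discriminant: Δ = (21)² - 4(7)(-3528) = 441 + 98784 = 99225
√Δ = 315
n = [-(21) + √Δ] / (2·7) = (-21 + 315) / 14 = 294 / 14 = 21
(The negative root is discarded since n must be a positive integer.)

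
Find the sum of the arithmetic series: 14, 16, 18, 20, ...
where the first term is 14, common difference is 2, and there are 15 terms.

Sₙ = n/2 × (first + last)
Last term = a + (n-1)d = 14 + (15-1)×2 = 42
S_15 = 15/2 × (14 + 42)
S_15 = 15/2 × 56 = 420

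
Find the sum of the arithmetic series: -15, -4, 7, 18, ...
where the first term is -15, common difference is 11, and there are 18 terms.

Sₙ = n/2 × (first + last)
Last term = a + (n-1)d = -15 + (18-1)×11 = 172
S_18 = 18/2 × (-15 + 172)
S_18 = 18/2 × 157 = 1413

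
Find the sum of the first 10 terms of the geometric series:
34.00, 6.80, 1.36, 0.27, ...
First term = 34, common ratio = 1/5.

Sₙ = a(1 - rⁿ) / (1 - r)
S_10 = 34(1 - (1/5)^10) / (1 - (1/5))
S_10 = 34(1 - (1/9765625)) / (4/5)
S_10 = 83007804/1953125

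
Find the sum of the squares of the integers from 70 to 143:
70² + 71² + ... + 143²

Use ∑_{k=1}^{n} k² = n(n+1)(2n+1)/6, then subtract the first 69 terms.
∑_{k=1}^{143} k² = 143×144×287/6 = 984984
∑_{k=1}^{69} k² = 69×70×139/6 = 111895
∑_{k=70}^{143} k² = 984984 - 111895 = 873089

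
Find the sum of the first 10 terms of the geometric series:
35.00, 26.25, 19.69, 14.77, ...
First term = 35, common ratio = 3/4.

Sₙ = a(1 - rⁿ) / (1 - r)
S_10 = 35(1 - (3/4)^10) / (1 - (3/4))
S_10 = 35(1 - (59049/1048576)) / (1/4)
S_10 = 34633445/262144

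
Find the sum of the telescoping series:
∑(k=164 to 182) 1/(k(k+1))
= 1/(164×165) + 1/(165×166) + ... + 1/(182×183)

Partial fractions: 1/(k(k+1)) = 1/k - 1/(k+1)
The series telescopes:
= (1/164 - 1/165) + (1/165 - 1/166) + ... + (1/182 - 1/183)
= 1/164 - 1/183
= 19/30012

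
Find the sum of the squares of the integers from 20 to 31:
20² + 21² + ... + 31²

Use ∑_{k=1}^{n} k² = n(n+1)(2n+1)/6, then subtract the first 19 terms.
∑_{k=1}^{31} k² = 31×32×63/6 = 10416
∑_{k=1}^{19} k² = 19×20×39/6 = 2470
∑_{k=20}^{31} k² = 10416 - 2470 = 7946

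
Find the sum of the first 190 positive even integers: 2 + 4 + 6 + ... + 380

Sum of first n even numbers = n(n+1)
= 190×191
= 36290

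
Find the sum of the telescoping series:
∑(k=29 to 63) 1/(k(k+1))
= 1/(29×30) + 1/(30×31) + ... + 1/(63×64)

Partial fractions: 1/(k(k+1)) = 1/k - 1/(k+1)
The series telescopes:
= (1/29 - 1/30) + (1/30 - 1/31) + ... + (1/63 - 1/64)
= 1/29 - 1/64
= 35/1856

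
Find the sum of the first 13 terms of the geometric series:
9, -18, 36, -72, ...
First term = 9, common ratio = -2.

Sₙ = a(1 - rⁿ) / (1 - r)
S_13 = 9(1 - (-2)^13) / (1 - (-2))
S_13 = 9(1 - (-8192)) / (3)
S_13 = 24579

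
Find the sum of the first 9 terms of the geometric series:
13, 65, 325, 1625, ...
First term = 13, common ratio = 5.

Sₙ = a(1 - rⁿ) / (1 - r)
S_9 = 13(1 - 5^9) / (1 - 5)
S_9 = 13(1 - 1953125) / (-4)
S_9 = 6347653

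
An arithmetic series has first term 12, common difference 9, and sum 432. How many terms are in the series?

Using S = n/2 × [2a + (n-1)d]
432 = n/2 × [2(12) + (n-1)(9)]
432 = n/2 × [24 + 9n - 9]
864 = n × [15 + 9n]
9n² + (15)n - 864 = 0
Discriminant: Δ = (15)² - 4(9)(-864) = 225 + 31104 = 31329
√Δ = 177
n = [-(15) + √Δ] / (2·9) = (-15 + 177) / 18 = 162 / 18 = 9
(The negative root is discarded since n must be a positive integer.)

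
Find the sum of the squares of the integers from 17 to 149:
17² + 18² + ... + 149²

Use ∑_{k=1}^{n} k² = n(n+1)(2n+1)/6, then subtract the first 16 terms.
∑_{k=1}^{149} k² = 149×150×299/6 = 1113775
∑_{k=1}^{16} k² = 16×17×33/6 = 1496
∑_{k=17}^{149} k² = 1113775 - 1496 = 1112279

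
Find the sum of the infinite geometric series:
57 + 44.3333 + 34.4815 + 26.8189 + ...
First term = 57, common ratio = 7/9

For |r| < 1, S = a / (1 - r)
S = 57 / (1 - (7/9))
S = 57 / (2/9)
S = 513/2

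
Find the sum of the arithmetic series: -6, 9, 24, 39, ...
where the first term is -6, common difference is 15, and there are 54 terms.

Sₙ = n/2 × (first + last)
Last term = a + (n-1)d = -6 + (54-1)×15 = 789
S_54 = 54/2 × (-6 + 789)
S_54 = 54/2 × 783 = 21141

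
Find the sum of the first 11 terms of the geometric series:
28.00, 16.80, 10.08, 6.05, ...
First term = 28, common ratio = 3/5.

Sₙ = a(1 - rⁿ) / (1 - r)
S_11 = 28(1 - (3/5)^11) / (1 - (3/5))
S_11 = 28(1 - (177147/48828125)) / (2/5)
S_11 = 681113692/9765625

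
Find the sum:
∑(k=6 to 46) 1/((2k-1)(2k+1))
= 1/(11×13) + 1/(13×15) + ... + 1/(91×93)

Partial fractions: 1/((2k-1)(2k+1)) = (1/2)[1/(2k-1) - 1/(2k+1)]
The series telescopes:
= (1/2)[1/11 - 1/93]
= 41/1023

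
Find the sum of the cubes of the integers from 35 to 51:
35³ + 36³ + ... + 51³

Use ∑_{k=1}^{n} k³ = [n(n+1)/2]², then subtract the first 34 terms.
∑_{k=1}^{51} k³ = [51×52/2]² = 1326² = 1758276
∑_{k=1}^{34} k³ = [34×35/2]² = 595² = 354025
∑_{k=35}^{51} k³ = 1758276 - 354025 = 1404251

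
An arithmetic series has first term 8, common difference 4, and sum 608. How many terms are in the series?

Using S = n/2 × [2a + (n-1)d]
608 = n/2 × [2(8) + (n-1)(4)]
608 = n/2 × [16 + 4n - 4]
1216 = n × [12 + 4n]
4n² + (12)n - 1216 = 0
Discriminant: Δ = (12)² - 4(4)(-1216) = 144 + 19456 = 19600
√Δ = 140
n = [-(12) + √Δ] / (2·4) = (-12 + 140) / 8 = 128 / 8 = 16
(The negative root is discarded since n must be a positive integer.)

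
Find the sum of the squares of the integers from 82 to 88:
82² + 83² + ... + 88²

Use ∑_{k=1}^{n} k² = n(n+1)(2n+1)/6, then subtract the first 81 terms.
∑_{k=1}^{88} k² = 88×89×177/6 = 231044
∑_{k=1}^{81} k² = 81×82×163/6 = 180441
∑_{k=82}^{88} k² = 231044 - 180441 = 50603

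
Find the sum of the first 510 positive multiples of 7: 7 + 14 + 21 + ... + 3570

Factor out 7: = 7(1 + 2 + ... + 510) = 7 × n(n+1)/2
= 7 × 510×511/2
= 7 × 130305
= 912135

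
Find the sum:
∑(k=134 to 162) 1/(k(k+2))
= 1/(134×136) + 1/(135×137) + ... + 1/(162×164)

Partial fractions: 1/(k(k+2)) = (1/2)[1/k - 1/(k+2)]
Telescoping leaves the first two and last two terms:
= (1/2)[1/134 + 1/135 - 1/163 - 1/164]
= 637739/483581880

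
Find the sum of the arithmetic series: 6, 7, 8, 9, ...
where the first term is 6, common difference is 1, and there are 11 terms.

Sₙ = n/2 × (first + last)
Last term = a + (n-1)d = 6 + (11-1)×1 = 16
S_11 = 11/2 × (6 + 16)
S_11 = 11/2 × 22 = 121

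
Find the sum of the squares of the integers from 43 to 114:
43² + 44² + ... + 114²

Use ∑_{k=1}^{n} k² = n(n+1)(2n+1)/6, then subtract the first 42 terms.
∑_{k=1}^{114} k² = 114×115×229/6 = 500365
∑_{k=1}^{42} k² = 42×43×85/6 = 25585
∑_{k=43}^{114} k² = 500365 - 25585 = 474780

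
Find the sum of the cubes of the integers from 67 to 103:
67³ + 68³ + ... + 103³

Use ∑_{k=1}^{n} k³ = [n(n+1)/2]², then subtract the first 66 terms.
∑_{k=1}^{103} k³ = [103×104/2]² = 5356² = 28686736
∑_{k=1}^{66} k³ = [66×67/2]² = 2211² = 4888521
∑_{k=67}^{103} k³ = 28686736 - 4888521 = 23798215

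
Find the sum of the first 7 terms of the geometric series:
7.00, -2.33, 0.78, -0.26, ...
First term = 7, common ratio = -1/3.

Sₙ = a(1 - rⁿ) / (1 - r)
S_7 = 7(1 - (-1/3)^7) / (1 - (-1/3))
S_7 = 7(1 - (-1/2187)) / (4/3)
S_7 = 3829/729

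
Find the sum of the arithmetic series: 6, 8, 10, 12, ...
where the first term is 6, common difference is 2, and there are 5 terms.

Sₙ = n/2 × (first + last)
Last term = a + (n-1)d = 6 + (5-1)×2 = 14
S_5 = 5/2 × (6 + 14)
S_5 = 5/2 × 20 = 50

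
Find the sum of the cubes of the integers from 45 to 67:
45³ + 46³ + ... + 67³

Use ∑_{k=1}^{n} k³ = [n(n+1)/2]², then subtract the first 44 terms.
∑_{k=1}^{67} k³ = [67×68/2]² = 2278² = 5189284
∑_{k=1}^{44} k³ = [44×45/2]² = 990² = 980100
∑_{k=45}^{67} k³ = 5189284 - 980100 = 4209184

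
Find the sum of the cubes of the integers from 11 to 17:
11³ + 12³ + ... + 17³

Use ∑_{k=1}^{n} k³ = [n(n+1)/2]², then subtract the first 10 terms.
∑_{k=1}^{17} k³ = [17×18/2]² = 153² = 23409
∑_{k=1}^{10} k³ = [10×11/2]² = 55² = 3025
∑_{k=11}^{17} k³ = 23409 - 3025 = 20384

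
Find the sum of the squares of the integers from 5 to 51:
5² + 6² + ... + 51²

Use ∑_{k=1}^{n} k² = n(n+1)(2n+1)/6, then subtract the first 4 terms.
∑_{k=1}^{51} k² = 51×52×103/6 = 45526
∑_{k=1}^{4} k² = 4×5×9/6 = 30
∑_{k=5}^{51} k² = 45526 - 30 = 45496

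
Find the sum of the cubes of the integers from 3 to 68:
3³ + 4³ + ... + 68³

Use ∑_{k=1}^{n} k³ = [n(n+1)/2]², then subtract the first 2 terms.
∑_{k=1}^{68} k³ = [68×69/2]² = 2346² = 5503716
∑_{k=1}^{2} k³ = [2×3/2]² = 3² = 9
∑_{k=3}^{68} k³ = 5503716 - 9 = 5503707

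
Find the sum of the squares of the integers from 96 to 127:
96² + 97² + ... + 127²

Use ∑_{k=1}^{n} k² = n(n+1)(2n+1)/6, then subtract the first 95 terms.
∑_{k=1}^{127} k² = 127×128×255/6 = 690880
∑_{k=1}^{95} k² = 95×96×191/6 = 290320
∑_{k=96}^{127} k² = 690880 - 290320 = 400560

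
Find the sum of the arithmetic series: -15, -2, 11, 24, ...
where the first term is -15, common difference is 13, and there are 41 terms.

Sₙ = n/2 × (first + last)
Last term = a + (n-1)d = -15 + (41-1)×13 = 505
S_41 = 41/2 × (-15 + 505)
S_41 = 41/2 × 490 = 10045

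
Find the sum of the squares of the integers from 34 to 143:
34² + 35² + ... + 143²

Use ∑_{k=1}^{n} k² = n(n+1)(2n+1)/6, then subtract the first 33 terms.
∑_{k=1}^{143} k² = 143×144×287/6 = 984984
∑_{k=1}^{33} k² = 33×34×67/6 = 12529
∑_{k=34}^{143} k² = 984984 - 12529 = 972455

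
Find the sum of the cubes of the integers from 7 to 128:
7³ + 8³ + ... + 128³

Use ∑_{k=1}^{n} k³ = [n(n+1)/2]², then subtract the first 6 terms.
∑_{k=1}^{128} k³ = [128×129/2]² = 8256² = 68161536
∑_{k=1}^{6} k³ = [6×7/2]² = 21² = 441
∑_{k=7}^{128} k³ = 68161536 - 441 = 68161095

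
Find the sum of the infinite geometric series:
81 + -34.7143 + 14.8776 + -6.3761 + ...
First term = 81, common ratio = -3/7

For |r| < 1, S = a / (1 - r)
S = 81 / (1 - (-3/7))
S = 81 / (10/7)
S = 567/10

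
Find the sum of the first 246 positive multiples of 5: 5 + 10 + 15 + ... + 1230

Factor out 5: = 5(1 + 2 + ... + 246) = 5 × n(n+1)/2
= 5 × 246×247/2
= 5 × 30381
= 151905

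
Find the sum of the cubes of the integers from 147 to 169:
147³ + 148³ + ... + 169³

Use ∑_{k=1}^{n} k³ = [n(n+1)/2]², then subtract the first 146 terms.
∑_{k=1}^{169} k³ = [169×170/2]² = 14365² = 206353225
∑_{k=1}^{146} k³ = [146×147/2]² = 10731² = 115154361
∑_{k=147}^{169} k³ = 206353225 - 115154361 = 91198864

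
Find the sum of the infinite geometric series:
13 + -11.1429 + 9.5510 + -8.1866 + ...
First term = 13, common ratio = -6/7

For |r| < 1, S = a / (1 - r)
S = 13 / (1 - (-6/7))
S = 13 / (13/7)
S = 7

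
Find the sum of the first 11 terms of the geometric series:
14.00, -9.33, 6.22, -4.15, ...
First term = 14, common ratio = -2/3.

Sₙ = a(1 - rⁿ) / (1 - r)
S_11 = 14(1 - (-2/3)^11) / (1 - (-2/3))
S_11 = 14(1 - (-2048/177147)) / (5/3)
S_11 = 501746/59049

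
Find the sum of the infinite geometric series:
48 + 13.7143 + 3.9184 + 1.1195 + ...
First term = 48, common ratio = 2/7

For |r| < 1, S = a / (1 - r)
S = 48 / (1 - (2/7))
S = 48 / (5/7)
S = 336/5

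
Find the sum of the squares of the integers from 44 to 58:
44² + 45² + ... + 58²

Use ∑_{k=1}^{n} k² = n(n+1)(2n+1)/6, then subtract the first 43 terms.
∑_{k=1}^{58} k² = 58×59×117/6 = 66729
∑_{k=1}^{43} k² = 43×44×87/6 = 27434
∑_{k=44}^{58} k² = 66729 - 27434 = 39295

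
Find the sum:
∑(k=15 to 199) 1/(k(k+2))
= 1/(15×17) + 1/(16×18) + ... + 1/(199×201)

Partial fractions: 1/(k(k+2)) = (1/2)[1/k - 1/(k+2)]
Telescoping leaves the first two and last two terms:
= (1/2)[1/15 + 1/16 - 1/200 - 1/201]
= 9583/160800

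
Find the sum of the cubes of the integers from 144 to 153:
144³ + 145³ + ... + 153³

Use ∑_{k=1}^{n} k³ = [n(n+1)/2]², then subtract the first 143 terms.
∑_{k=1}^{153} k³ = [153×154/2]² = 11781² = 138791961
∑_{k=1}^{143} k³ = [143×144/2]² = 10296² = 106007616
∑_{k=144}^{153} k³ = 138791961 - 106007616 = 32784345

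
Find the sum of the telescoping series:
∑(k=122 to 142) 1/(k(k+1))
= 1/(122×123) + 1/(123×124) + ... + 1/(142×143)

Partial fractions: 1/(k(k+1)) = 1/k - 1/(k+1)
The series telescopes:
= (1/122 - 1/123) + (1/123 - 1/124) + ... + (1/142 - 1/143)
= 1/122 - 1/143
= 21/17446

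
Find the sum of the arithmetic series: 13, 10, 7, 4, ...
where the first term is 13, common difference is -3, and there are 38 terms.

Sₙ = n/2 × (first + last)
Last term = a + (n-1)d = 13 + (38-1)×(-3) = -98
S_38 = 38/2 × (13 + (-98))
S_38 = 38/2 × (-85) = -1615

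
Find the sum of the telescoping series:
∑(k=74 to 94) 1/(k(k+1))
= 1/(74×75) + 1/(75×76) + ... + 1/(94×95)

Partial fractions: 1/(k(k+1)) = 1/k - 1/(k+1)
The series telescopes:
= (1/74 - 1/75) + (1/75 - 1/76) + ... + (1/94 - 1/95)
= 1/74 - 1/95
= 21/7030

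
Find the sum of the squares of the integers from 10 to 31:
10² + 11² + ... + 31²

Use ∑_{k=1}^{n} k² = n(n+1)(2n+1)/6, then subtract the first 9 terms.
∑_{k=1}^{31} k² = 31×32×63/6 = 10416
∑_{k=1}^{9} k² = 9×10×19/6 = 285
∑_{k=10}^{31} k² = 10416 - 285 = 10131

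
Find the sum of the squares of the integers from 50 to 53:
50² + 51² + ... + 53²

Use ∑_{k=1}^{n} k² = n(n+1)(2n+1)/6, then subtract the first 49 terms.
∑_{k=1}^{53} k² = 53×54×107/6 = 51039
∑_{k=1}^{49} k² = 49×50×99/6 = 40425
∑_{k=50}^{53} k² = 51039 - 40425 = 10614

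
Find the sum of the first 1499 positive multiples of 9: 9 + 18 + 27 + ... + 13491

Factor out 9: = 9(1 + 2 + ... + 1499) = 9 × n(n+1)/2
= 9 × 1499×1500/2
= 9 × 1124250
= 10118250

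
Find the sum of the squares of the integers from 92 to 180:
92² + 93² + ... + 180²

Use ∑_{k=1}^{n} k² = n(n+1)(2n+1)/6, then subtract the first 91 terms.
∑_{k=1}^{180} k² = 180×181×361/6 = 1960230
∑_{k=1}^{91} k² = 91×92×183/6 = 255346
∑_{k=92}^{180} k² = 1960230 - 255346 = 1704884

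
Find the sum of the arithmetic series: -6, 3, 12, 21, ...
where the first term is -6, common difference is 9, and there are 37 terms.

Sₙ = n/2 × (first + last)
Last term = a + (n-1)d = -6 + (37-1)×9 = 318
S_37 = 37/2 × (-6 + 318)
S_37 = 37/2 × 312 = 5772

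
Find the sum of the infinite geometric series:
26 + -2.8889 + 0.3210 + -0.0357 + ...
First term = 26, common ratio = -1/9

For |r| < 1, S = a / (1 - r)
S = 26 / (1 - (-1/9))
S = 26 / (10/9)
S = 117/5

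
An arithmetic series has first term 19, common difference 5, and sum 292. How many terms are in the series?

Using S = n/2 × [2a + (n-1)d]
292 = n/2 × [2(19) + (n-1)(5)]
292 = n/2 × [38 + 5n - 5]
584 = n × [33 + 5n]
5n² + (33)n - 584 = 0
Discriminant: Δ = (33)² - 4(5)(-584) = 1089 + 11680 = 12769
√Δ = 113
n = [-(33) + √Δ] / (2·5) = (-33 + 113) / 10 = 80 / 10 = 8
(The negative root is discarded since n must be a positive integer.)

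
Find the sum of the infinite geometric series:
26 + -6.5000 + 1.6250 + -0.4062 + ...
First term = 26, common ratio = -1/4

For |r| < 1, S = a / (1 - r)
S = 26 / (1 - (-1/4))
S = 26 / (5/4)
S = 104/5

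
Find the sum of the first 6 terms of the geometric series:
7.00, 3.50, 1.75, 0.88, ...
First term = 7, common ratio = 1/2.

Sₙ = a(1 - rⁿ) / (1 - r)
S_6 = 7(1 - (1/2)^6) / (1 - (1/2))
S_6 = 7(1 - (1/64)) / (1/2)
S_6 = 441/32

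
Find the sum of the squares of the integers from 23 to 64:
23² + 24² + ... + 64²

Use ∑_{k=1}^{n} k² = n(n+1)(2n+1)/6, then subtract the first 22 terms.
∑_{k=1}^{64} k² = 64×65×129/6 = 89440
∑_{k=1}^{22} k² = 22×23×45/6 = 3795
∑_{k=23}^{64} k² = 89440 - 3795 = 85645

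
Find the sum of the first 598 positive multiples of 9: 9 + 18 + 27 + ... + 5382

Factor out 9: = 9(1 + 2 + ... + 598) = 9 × n(n+1)/2
= 9 × 598×599/2
= 9 × 179101
= 1611909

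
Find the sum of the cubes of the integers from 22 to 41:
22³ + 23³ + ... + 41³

Use ∑_{k=1}^{n} k³ = [n(n+1)/2]², then subtract the first 21 terms.
∑_{k=1}^{41} k³ = [41×42/2]² = 861² = 741321
∑_{k=1}^{21} k³ = [21×22/2]² = 231² = 53361
∑_{k=22}^{41} k³ = 741321 - 53361 = 687960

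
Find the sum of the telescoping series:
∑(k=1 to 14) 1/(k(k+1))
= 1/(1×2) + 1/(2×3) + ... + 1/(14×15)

Partial fractions: 1/(k(k+1)) = 1/k - 1/(k+1)
The series telescopes:
= (1/1 - 1/2) + (1/2 - 1/3) + ... + (1/14 - 1/15)
= 1/1 - 1/15
= 14/15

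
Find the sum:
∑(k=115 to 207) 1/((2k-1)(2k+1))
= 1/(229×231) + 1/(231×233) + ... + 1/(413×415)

Partial fractions: 1/((2k-1)(2k+1)) = (1/2)[1/(2k-1) - 1/(2k+1)]
The series telescopes:
= (1/2)[1/229 - 1/415]
= 93/95035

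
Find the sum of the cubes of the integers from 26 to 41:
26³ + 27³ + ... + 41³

Use ∑_{k=1}^{n} k³ = [n(n+1)/2]², then subtract the first 25 terms.
∑_{k=1}^{41} k³ = [41×42/2]² = 861² = 741321
∑_{k=1}^{25} k³ = [25×26/2]² = 325² = 105625
∑_{k=26}^{41} k³ = 741321 - 105625 = 635696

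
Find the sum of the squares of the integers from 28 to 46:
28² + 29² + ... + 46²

Use ∑_{k=1}^{n} k² = n(n+1)(2n+1)/6, then subtract the first 27 terms.
∑_{k=1}^{46} k² = 46×47×93/6 = 33511
∑_{k=1}^{27} k² = 27×28×55/6 = 6930
∑_{k=28}^{46} k² = 33511 - 6930 = 26581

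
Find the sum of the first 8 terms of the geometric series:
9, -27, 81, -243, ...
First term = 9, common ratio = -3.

Sₙ = a(1 - rⁿ) / (1 - r)
S_8 = 9(1 - (-3)^8) / (1 - (-3))
S_8 = 9(1 - 6561) / (4)
S_8 = -14760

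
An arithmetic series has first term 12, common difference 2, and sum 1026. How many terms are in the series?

Using S = n/2 × [2a + (n-1)d]
1026 = n/2 × [2(12) + (n-1)(2)]
1026 = n/2 × [24 + 2n - 2]
2052 = n × [22 + 2n]
2n² + (22)n - 2052 = 0
Discriminant: Δ = (22)² - 4(2)(-2052) = 484 + 16416 = 16900
√Δ = 130
n = [-(22) + √Δ] / (2·2) = (-22 + 130) / 4 = 108 / 4 = 27
(The negative root is discarded since n must be a positive integer.)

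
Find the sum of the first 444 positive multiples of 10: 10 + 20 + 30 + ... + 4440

Factor out 10: = 10(1 + 2 + ... + 444) = 10 × n(n+1)/2
= 10 × 444×445/2
= 10 × 98790
= 987900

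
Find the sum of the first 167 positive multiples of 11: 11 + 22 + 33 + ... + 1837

Factor out 11: = 11(1 + 2 + ... + 167) = 11 × n(n+1)/2
= 11 × 167×168/2
= 11 × 14028
= 154308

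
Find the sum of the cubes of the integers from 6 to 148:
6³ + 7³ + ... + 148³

Use ∑_{k=1}^{n} k³ = [n(n+1)/2]², then subtract the first 5 terms.
∑_{k=1}^{148} k³ = [148×149/2]² = 11026² = 121572676
∑_{k=1}^{5} k³ = [5×6/2]² = 15² = 225
∑_{k=6}^{148} k³ = 121572676 - 225 = 121572451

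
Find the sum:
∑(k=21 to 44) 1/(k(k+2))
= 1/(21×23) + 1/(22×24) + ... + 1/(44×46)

Partial fractions: 1/(k(k+2)) = (1/2)[1/k - 1/(k+2)]
Telescoping leaves the first two and last two terms:
= (1/2)[1/21 + 1/22 - 1/45 - 1/46]
= 1957/79695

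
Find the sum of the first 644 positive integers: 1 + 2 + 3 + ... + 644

Formula: ∑k = n(n+1)/2
= 644×645/2
= 415380/2
= 207690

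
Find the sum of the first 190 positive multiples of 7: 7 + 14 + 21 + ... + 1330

Factor out 7: = 7(1 + 2 + ... + 190) = 7 × n(n+1)/2
= 7 × 190×191/2
= 7 × 18145
= 127015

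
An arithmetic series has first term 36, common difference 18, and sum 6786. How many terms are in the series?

Using S = n/2 × [2a + (n-1)d]
6786 = n/2 × [2(36) + (n-1)(18)]
6786 = n/2 × [72 + 18n - 18]
13572 = n × [54 + 18n]
18n² + (54)n - 13572 = 0
Discriminant: Δ = (54)² - 4(18)(-13572) = 2916 + 977184 = 980100
√Δ = 990
n = [-(54) + √Δ] / (2·18) = (-54 + 990) / 36 = 936 / 36 = 26
(The negative root is discarded since n must be a positive integer.)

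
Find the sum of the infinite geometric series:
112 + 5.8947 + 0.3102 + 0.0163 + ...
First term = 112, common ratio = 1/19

For |r| < 1, S = a / (1 - r)
S = 112 / (1 - (1/19))
S = 112 / (18/19)
S = 1064/9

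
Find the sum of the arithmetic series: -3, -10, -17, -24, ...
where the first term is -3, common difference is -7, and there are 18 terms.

Sₙ = n/2 × (first + last)
Last term = a + (n-1)d = -3 + (18-1)×(-7) = -122
S_18 = 18/2 × (-3 + (-122))
S_18 = 18/2 × (-125) = -1125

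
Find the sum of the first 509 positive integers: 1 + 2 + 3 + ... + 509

Formula: ∑k = n(n+1)/2
= 509×510/2
= 259590/2
= 129795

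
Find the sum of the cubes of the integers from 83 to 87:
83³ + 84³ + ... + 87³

Use ∑_{k=1}^{n} k³ = [n(n+1)/2]², then subtract the first 82 terms.
∑_{k=1}^{87} k³ = [87×88/2]² = 3828² = 14653584
∑_{k=1}^{82} k³ = [82×83/2]² = 3403² = 11580409
∑_{k=83}^{87} k³ = 14653584 - 11580409 = 3073175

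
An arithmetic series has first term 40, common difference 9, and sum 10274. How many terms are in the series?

Using S = n/2 × [2a + (n-1)d]
10274 = n/2 × [2(40) + (n-1)(9)]
10274 = n/2 × [80 + 9n - 9]
20548 = n × [71 + 9n]
9n² + (71)n - 20548 = 0
Discriminant: Δ = (71)² - 4(9)(-20548) = 5041 + 739728 = 744769
√Δ = 863
n = [-(71) + √Δ] / (2·9) = (-71 + 863) / 18 = 792 / 18 = 44
(The negative root is discarded since n must be a positive integer.)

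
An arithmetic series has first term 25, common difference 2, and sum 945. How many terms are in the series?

Using S = n/2 × [2a + (n-1)d]
945 = n/2 × [2(25) + (n-1)(2)]
945 = n/2 × [50 + 2n - 2]
1890 = n × [48 + 2n]
2n² + (48)n - 1890 = 0
Discriminant: Δ = (48)² - 4(2)(-1890) = 2304 + 15120 = 17424
√Δ = 132
n = [-(48) + √Δ] / (2·2) = (-48 + 132) / 4 = 84 / 4 = 21
(The negative root is discarded since n must be a positive integer.)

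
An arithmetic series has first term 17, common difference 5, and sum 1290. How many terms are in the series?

Using S = n/2 × [2a + (n-1)d]
1290 = n/2 × [2(17) + (n-1)(5)]
1290 = n/2 × [34 + 5n - 5]
2580 = n × [29 + 5n]
5n² + (29)n - 2580 = 0
Discriminant: Δ = (29)² - 4(5)(-2580) = 841 + 51600 = 52441
√Δ = 229
n = [-(29) + √Δ] / (2·5) = (-29 + 229) / 10 = 200 / 10 = 20
(The negative root is discarded since n must be a positive integer.)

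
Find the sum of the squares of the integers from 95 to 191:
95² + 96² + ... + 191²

Use ∑_{k=1}^{n} k² = n(n+1)(2n+1)/6, then subtract the first 94 terms.
∑_{k=1}^{191} k² = 191×192×383/6 = 2340896
∑_{k=1}^{94} k² = 94×95×189/6 = 281295
∑_{k=95}^{191} k² = 2340896 - 281295 = 2059601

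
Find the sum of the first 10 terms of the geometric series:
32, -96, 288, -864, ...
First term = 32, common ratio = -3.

Sₙ = a(1 - rⁿ) / (1 - r)
S_10 = 32(1 - (-3)^10) / (1 - (-3))
S_10 = 32(1 - 59049) / (4)
S_10 = -472384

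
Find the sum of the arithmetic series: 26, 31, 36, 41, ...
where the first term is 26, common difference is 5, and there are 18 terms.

Sₙ = n/2 × (first + last)
Last term = a + (n-1)d = 26 + (18-1)×5 = 111
S_18 = 18/2 × (26 + 111)
S_18 = 18/2 × 137 = 1233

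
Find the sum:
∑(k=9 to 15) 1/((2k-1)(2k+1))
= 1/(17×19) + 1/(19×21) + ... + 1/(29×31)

Partial fractions: 1/((2k-1)(2k+1)) = (1/2)[1/(2k-1) - 1/(2k+1)]
The series telescopes:
= (1/2)[1/17 - 1/31]
= 7/527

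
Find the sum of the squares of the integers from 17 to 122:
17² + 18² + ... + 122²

Use ∑_{k=1}^{n} k² = n(n+1)(2n+1)/6, then subtract the first 16 terms.
∑_{k=1}^{122} k² = 122×123×245/6 = 612745
∑_{k=1}^{16} k² = 16×17×33/6 = 1496
∑_{k=17}^{122} k² = 612745 - 1496 = 611249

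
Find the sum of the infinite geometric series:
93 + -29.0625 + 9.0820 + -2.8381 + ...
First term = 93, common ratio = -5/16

For |r| < 1, S = a / (1 - r)
S = 93 / (1 - (-5/16))
S = 93 / (21/16)
S = 496/7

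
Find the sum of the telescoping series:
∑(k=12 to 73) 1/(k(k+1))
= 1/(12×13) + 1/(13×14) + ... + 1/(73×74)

Partial fractions: 1/(k(k+1)) = 1/k - 1/(k+1)
The series telescopes:
= (1/12 - 1/13) + (1/13 - 1/14) + ... + (1/73 - 1/74)
= 1/12 - 1/74
= 31/444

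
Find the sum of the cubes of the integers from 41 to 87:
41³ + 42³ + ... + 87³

Use ∑_{k=1}^{n} k³ = [n(n+1)/2]², then subtract the first 40 terms.
∑_{k=1}^{87} k³ = [87×88/2]² = 3828² = 14653584
∑_{k=1}^{40} k³ = [40×41/2]² = 820² = 672400
∑_{k=41}^{87} k³ = 14653584 - 672400 = 13981184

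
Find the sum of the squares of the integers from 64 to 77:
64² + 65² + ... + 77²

Use ∑_{k=1}^{n} k² = n(n+1)(2n+1)/6, then subtract the first 63 terms.
∑_{k=1}^{77} k² = 77×78×155/6 = 155155
∑_{k=1}^{63} k² = 63×64×127/6 = 85344
∑_{k=64}^{77} k² = 155155 - 85344 = 69811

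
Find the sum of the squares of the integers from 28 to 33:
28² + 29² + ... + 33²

Use ∑_{k=1}^{n} k² = n(n+1)(2n+1)/6, then subtract the first 27 terms.
∑_{k=1}^{33} k² = 33×34×67/6 = 12529
∑_{k=1}^{27} k² = 27×28×55/6 = 6930
∑_{k=28}^{33} k² = 12529 - 6930 = 5599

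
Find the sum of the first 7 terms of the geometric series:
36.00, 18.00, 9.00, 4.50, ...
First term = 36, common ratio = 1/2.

Sₙ = a(1 - rⁿ) / (1 - r)
S_7 = 36(1 - (1/2)^7) / (1 - (1/2))
S_7 = 36(1 - (1/128)) / (1/2)
S_7 = 1143/16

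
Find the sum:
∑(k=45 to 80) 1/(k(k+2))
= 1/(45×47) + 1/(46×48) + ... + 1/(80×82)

Partial fractions: 1/(k(k+2)) = (1/2)[1/k - 1/(k+2)]
Telescoping leaves the first two and last two terms:
= (1/2)[1/45 + 1/46 - 1/81 - 1/82]
= 7417/763830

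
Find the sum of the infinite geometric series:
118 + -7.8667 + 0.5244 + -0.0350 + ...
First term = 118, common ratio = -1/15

For |r| < 1, S = a / (1 - r)
S = 118 / (1 - (-1/15))
S = 118 / (16/15)
S = 885/8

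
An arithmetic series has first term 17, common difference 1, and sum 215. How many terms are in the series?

Using S = n/2 × [2a + (n-1)d]
215 = n/2 × [2(17) + (n-1)(1)]
215 = n/2 × [34 + 1n - 1]
430 = n × [33 + 1n]
1n² + (33)n - 430 = 0
Discriminant: Δ = (33)² - 4(1)(-430) = 1089 + 1720 = 2809
√Δ = 53
n = [-(33) + √Δ] / (2·1) = (-33 + 53) / 2 = 20 / 2 = 10
(The negative root is discarded since n must be a positive integer.)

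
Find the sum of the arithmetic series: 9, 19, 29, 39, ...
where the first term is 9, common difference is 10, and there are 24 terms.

Sₙ = n/2 × (first + last)
Last term = a + (n-1)d = 9 + (24-1)×10 = 239
S_24 = 24/2 × (9 + 239)
S_24 = 24/2 × 248 = 2976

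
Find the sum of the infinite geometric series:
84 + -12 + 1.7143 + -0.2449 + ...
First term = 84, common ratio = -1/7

For |r| < 1, S = a / (1 - r)
S = 84 / (1 - (-1/7))
S = 84 / (8/7)
S = 147/2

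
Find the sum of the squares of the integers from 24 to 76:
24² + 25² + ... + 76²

Use ∑_{k=1}^{n} k² = n(n+1)(2n+1)/6, then subtract the first 23 terms.
∑_{k=1}^{76} k² = 76×77×153/6 = 149226
∑_{k=1}^{23} k² = 23×24×47/6 = 4324
∑_{k=24}^{76} k² = 149226 - 4324 = 144902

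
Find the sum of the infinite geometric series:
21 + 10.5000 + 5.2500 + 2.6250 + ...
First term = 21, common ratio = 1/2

For |r| < 1, S = a / (1 - r)
S = 21 / (1 - (1/2))
S = 21 / (1/2)
S = 42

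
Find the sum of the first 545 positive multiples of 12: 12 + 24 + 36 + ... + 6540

Factor out 12: = 12(1 + 2 + ... + 545) = 12 × n(n+1)/2
= 12 × 545×546/2
= 12 × 148785
= 1785420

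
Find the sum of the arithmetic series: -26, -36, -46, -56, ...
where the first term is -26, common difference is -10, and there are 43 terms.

Sₙ = n/2 × (first + last)
Last term = a + (n-1)d = -26 + (43-1)×(-10) = -446
S_43 = 43/2 × (-26 + (-446))
S_43 = 43/2 × (-472) = -10148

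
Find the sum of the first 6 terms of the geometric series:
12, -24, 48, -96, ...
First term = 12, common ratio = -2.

Sₙ = a(1 - rⁿ) / (1 - r)
S_6 = 12(1 - (-2)^6) / (1 - (-2))
S_6 = 12(1 - 64) / (3)
S_6 = -252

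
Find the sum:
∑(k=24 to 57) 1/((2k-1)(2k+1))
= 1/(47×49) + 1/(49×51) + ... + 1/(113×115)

Partial fractions: 1/((2k-1)(2k+1)) = (1/2)[1/(2k-1) - 1/(2k+1)]
The series telescopes:
= (1/2)[1/47 - 1/115]
= 34/5405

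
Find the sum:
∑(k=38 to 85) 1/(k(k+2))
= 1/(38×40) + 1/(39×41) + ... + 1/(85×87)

Partial fractions: 1/(k(k+2)) = (1/2)[1/k - 1/(k+2)]
Telescoping leaves the first two and last two terms:
= (1/2)[1/38 + 1/39 - 1/86 - 1/87]
= 13322/924027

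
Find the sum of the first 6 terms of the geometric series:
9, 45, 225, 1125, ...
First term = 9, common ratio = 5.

Sₙ = a(1 - rⁿ) / (1 - r)
S_6 = 9(1 - 5^6) / (1 - 5)
S_6 = 9(1 - 15625) / (-4)
S_6 = 35154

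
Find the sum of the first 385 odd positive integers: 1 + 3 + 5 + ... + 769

Sum of first n odd numbers = n²
= 385²
= 148225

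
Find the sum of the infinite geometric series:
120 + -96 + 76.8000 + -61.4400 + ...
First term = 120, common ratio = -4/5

For |r| < 1, S = a / (1 - r)
S = 120 / (1 - (-4/5))
S = 120 / (9/5)
S = 200/3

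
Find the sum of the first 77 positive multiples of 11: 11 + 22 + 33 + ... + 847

Factor out 11: = 11(1 + 2 + ... + 77) = 11 × n(n+1)/2
= 11 × 77×78/2
= 11 × 3003
= 33033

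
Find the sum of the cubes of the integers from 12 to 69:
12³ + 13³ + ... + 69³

Use ∑_{k=1}^{n} k³ = [n(n+1)/2]², then subtract the first 11 terms.
∑_{k=1}^{69} k³ = [69×70/2]² = 2415² = 5832225
∑_{k=1}^{11} k³ = [11×12/2]² = 66² = 4356
∑_{k=12}^{69} k³ = 5832225 - 4356 = 5827869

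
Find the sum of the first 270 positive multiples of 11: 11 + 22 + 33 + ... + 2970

Factor out 11: = 11(1 + 2 + ... + 270) = 11 × n(n+1)/2
= 11 × 270×271/2
= 11 × 36585
= 402435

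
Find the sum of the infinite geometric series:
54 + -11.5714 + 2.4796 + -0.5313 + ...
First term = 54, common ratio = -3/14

For |r| < 1, S = a / (1 - r)
S = 54 / (1 - (-3/14))
S = 54 / (17/14)
S = 756/17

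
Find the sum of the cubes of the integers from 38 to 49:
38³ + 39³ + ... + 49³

Use ∑_{k=1}^{n} k³ = [n(n+1)/2]², then subtract the first 37 terms.
∑_{k=1}^{49} k³ = [49×50/2]² = 1225² = 1500625
∑_{k=1}^{37} k³ = [37×38/2]² = 703² = 494209
∑_{k=38}^{49} k³ = 1500625 - 494209 = 1006416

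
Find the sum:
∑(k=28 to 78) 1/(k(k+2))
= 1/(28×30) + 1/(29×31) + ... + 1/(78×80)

Partial fractions: 1/(k(k+2)) = (1/2)[1/k - 1/(k+2)]
Telescoping leaves the first two and last two terms:
= (1/2)[1/28 + 1/29 - 1/79 - 1/80]
= 57783/2565920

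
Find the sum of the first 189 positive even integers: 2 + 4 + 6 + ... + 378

Sum of first n even numbers = n(n+1)
= 189×190
= 35910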